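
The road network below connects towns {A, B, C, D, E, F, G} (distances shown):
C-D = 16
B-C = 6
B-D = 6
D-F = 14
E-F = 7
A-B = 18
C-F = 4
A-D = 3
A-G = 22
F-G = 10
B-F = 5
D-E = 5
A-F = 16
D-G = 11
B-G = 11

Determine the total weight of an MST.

Sort edges by weight, then run Kruskal:
A-D (3): add — endpoints in different components.
C-F (4): add — endpoints in different components.
B-F (5): add — endpoints in different components.
D-E (5): add — endpoints in different components.
B-C (6): skip — B and C already connected.
B-D (6): add — endpoints in different components.
E-F (7): skip — E and F already connected.
F-G (10): add — endpoints in different components.
MST edges: A-D, C-F, B-F, D-E, B-D, F-G; total weight 3+4+5+5+6+10 = 33.

33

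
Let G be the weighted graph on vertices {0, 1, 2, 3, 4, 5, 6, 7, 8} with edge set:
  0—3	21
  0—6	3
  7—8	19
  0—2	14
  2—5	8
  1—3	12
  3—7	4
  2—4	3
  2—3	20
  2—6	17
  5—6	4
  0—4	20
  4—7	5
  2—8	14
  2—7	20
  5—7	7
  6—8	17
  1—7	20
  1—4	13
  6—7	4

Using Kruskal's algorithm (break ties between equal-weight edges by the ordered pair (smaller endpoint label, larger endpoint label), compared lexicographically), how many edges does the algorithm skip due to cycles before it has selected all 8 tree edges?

Kruskal: consider edges lightest-first.
0—6 (3): add — endpoints in different components.
2—4 (3): add — endpoints in different components.
3—7 (4): add — endpoints in different components.
5—6 (4): add — endpoints in different components.
6—7 (4): add — endpoints in different components.
4—7 (5): add — endpoints in different components.
5—7 (7): skip — 5 and 7 already connected.
2—5 (8): skip — 2 and 5 already connected.
1—3 (12): add — endpoints in different components.
1—4 (13): skip — 1 and 4 already connected.
0—2 (14): skip — 0 and 2 already connected.
2—8 (14): add — endpoints in different components.
Edges rejected before the tree was complete: 4.

4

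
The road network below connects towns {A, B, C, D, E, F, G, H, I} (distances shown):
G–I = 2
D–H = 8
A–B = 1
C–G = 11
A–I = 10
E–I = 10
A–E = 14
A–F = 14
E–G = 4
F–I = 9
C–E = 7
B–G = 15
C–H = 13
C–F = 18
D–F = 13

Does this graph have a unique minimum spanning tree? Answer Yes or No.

Sort edges by weight, then run Kruskal:
A–B (1): add — endpoints in different components.
G–I (2): add — endpoints in different components.
E–G (4): add — endpoints in different components.
C–E (7): add — endpoints in different components.
D–H (8): add — endpoints in different components.
F–I (9): add — endpoints in different components.
A–I (10): add — endpoints in different components.
E–I (10): skip — E and I already connected.
C–G (11): skip — C and G already connected.
C–H (13): add — endpoints in different components.
Non-tree edge D–F has weight 13, equal to the heaviest edge on its tree cycle — swapping gives another MST of the same weight. Not unique.

No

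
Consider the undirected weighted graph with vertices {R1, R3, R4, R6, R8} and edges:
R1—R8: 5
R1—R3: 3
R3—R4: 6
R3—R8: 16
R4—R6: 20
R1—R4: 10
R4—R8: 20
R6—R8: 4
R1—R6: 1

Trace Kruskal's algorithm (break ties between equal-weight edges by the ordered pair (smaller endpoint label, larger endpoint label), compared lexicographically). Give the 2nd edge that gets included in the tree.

R1-R3

Kruskal: consider edges lightest-first.
R1—R6 (1): add — endpoints in different components.
R1—R3 (3): add — endpoints in different components.
R6—R8 (4): add — endpoints in different components.
R1—R8 (5): skip — R1 and R8 already connected.
R3—R4 (6): add — endpoints in different components.
The 2nd edge added is R1—R3.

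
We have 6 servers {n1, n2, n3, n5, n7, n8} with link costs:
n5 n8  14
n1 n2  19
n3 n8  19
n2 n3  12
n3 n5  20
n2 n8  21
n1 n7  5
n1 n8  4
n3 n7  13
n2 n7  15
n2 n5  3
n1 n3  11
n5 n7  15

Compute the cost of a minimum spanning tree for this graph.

Prim, starting at n5.
Step 1: frontier [n2 n5 3, n5 n8 14, n5 n7 15, n3 n5 20] → take n2 n5 (3); add n2.
Step 2: frontier [n2 n3 12, n2 n7 15, n1 n2 19, n2 n8 21, n5 n8 14, n5 n7 15, n3 n5 20] → take n2 n3 (12); add n3.
Step 3: frontier [n2 n7 15, n1 n2 19, n2 n8 21, n1 n3 11, n3 n7 13, n3 n8 19, n5 n8 14, n5 n7 15] → take n1 n3 (11); add n1.
Step 4: frontier [n1 n8 4, n1 n7 5, n2 n7 15, n2 n8 21, n3 n7 13, n3 n8 19, n5 n8 14, n5 n7 15] → take n1 n8 (4); add n8.
Step 5: frontier [n1 n7 5, n2 n7 15, n3 n7 13, n5 n7 15] → take n1 n7 (5); add n7.
MST edges: n2 n5, n2 n3, n1 n3, n1 n8, n1 n7; total weight 3+12+11+4+5 = 35.

35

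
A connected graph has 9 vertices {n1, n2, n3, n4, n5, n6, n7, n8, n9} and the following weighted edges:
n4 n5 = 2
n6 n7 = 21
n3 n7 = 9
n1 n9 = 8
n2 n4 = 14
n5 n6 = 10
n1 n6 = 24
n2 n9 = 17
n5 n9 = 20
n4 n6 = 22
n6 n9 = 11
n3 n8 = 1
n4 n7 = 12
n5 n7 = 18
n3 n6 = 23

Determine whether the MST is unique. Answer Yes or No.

Yes

Kruskal's algorithm — process edges by increasing weight (ties by edge label):
n3 n8 (1): add — endpoints in different components.
n4 n5 (2): add — endpoints in different components.
n1 n9 (8): add — endpoints in different components.
n3 n7 (9): add — endpoints in different components.
n5 n6 (10): add — endpoints in different components.
n6 n9 (11): add — endpoints in different components.
n4 n7 (12): add — endpoints in different components.
n2 n4 (14): add — endpoints in different components.
Every non-tree edge has weight strictly greater than the heaviest edge on the tree path between its endpoints, so the MST is unique.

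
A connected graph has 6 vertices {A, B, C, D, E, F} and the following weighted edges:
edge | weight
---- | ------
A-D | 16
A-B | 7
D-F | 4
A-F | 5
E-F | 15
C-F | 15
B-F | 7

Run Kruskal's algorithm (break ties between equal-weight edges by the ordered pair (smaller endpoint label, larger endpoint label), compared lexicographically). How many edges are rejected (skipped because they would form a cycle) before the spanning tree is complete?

1

Kruskal: consider edges lightest-first.
D-F (4): add. Components now {A} {B} {C} {D,F} {E}
A-F (5): add. Components now {A,D,F} {B} {C} {E}
A-B (7): add. Components now {A,B,D,F} {C} {E}
B-F (7): skip — B and F already connected.
C-F (15): add. Components now {A,B,C,D,F} {E}
E-F (15): add. Components now {A,B,C,D,E,F}
Edges rejected before the tree was complete: 1.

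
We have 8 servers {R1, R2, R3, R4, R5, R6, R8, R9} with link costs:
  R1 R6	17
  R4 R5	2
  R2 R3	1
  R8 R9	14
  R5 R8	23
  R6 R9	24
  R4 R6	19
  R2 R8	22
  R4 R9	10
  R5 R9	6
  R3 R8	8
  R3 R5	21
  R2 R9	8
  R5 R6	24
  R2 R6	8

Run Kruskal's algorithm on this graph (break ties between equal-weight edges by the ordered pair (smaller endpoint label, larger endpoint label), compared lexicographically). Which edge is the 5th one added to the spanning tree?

R2-R9

Kruskal: consider edges lightest-first.
R2 R3 (1): add — endpoints in different components.
R4 R5 (2): add — endpoints in different components.
R5 R9 (6): add — endpoints in different components.
R2 R6 (8): add — endpoints in different components.
R2 R9 (8): add — endpoints in different components.
R3 R8 (8): add — endpoints in different components.
R4 R9 (10): skip — R9 and R4 already connected.
R8 R9 (14): skip — R8 and R9 already connected.
R1 R6 (17): add — endpoints in different components.
The 5th edge added is R2 R9.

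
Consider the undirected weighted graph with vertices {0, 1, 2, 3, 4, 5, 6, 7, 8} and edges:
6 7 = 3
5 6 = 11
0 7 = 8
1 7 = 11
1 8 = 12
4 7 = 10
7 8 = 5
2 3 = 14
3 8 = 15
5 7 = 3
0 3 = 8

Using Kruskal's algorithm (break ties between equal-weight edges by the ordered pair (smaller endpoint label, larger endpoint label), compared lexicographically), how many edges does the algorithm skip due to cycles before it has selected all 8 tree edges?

2

Kruskal's algorithm — process edges by increasing weight (ties by edge label):
5 7 (3): add — endpoints in different components.
6 7 (3): add — endpoints in different components.
7 8 (5): add — endpoints in different components.
0 3 (8): add — endpoints in different components.
0 7 (8): add — endpoints in different components.
4 7 (10): add — endpoints in different components.
1 7 (11): add — endpoints in different components.
5 6 (11): skip — 5 and 6 already connected.
1 8 (12): skip — 1 and 8 already connected.
2 3 (14): add — endpoints in different components.
Edges rejected before the tree was complete: 2.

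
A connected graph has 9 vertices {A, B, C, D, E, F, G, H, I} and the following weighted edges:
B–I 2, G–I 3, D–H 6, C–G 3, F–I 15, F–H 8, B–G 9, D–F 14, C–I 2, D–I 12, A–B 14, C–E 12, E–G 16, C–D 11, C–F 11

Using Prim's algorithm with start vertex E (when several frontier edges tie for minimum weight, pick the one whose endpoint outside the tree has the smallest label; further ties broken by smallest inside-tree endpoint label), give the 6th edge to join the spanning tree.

Prim's algorithm from E:
Step 1: cheapest edge leaving the tree is C–E (12); add C.
Step 2: cheapest edge leaving the tree is C–I (2); add I.
Step 3: cheapest edge leaving the tree is B–I (2); add B.
Step 4: cheapest edge leaving the tree is C–G (3); add G.
Step 5: cheapest edge leaving the tree is C–D (11); add D.
Step 6: cheapest edge leaving the tree is D–H (6); add H.
Step 7: cheapest edge leaving the tree is F–H (8); add F.
Step 8: cheapest edge leaving the tree is A–B (14); add A.
The 6th edge added is D–H.

D-H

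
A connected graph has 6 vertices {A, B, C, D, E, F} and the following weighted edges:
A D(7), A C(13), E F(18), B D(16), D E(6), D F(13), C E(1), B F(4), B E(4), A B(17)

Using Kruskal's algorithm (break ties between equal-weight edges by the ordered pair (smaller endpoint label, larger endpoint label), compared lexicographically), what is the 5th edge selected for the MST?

A-D

Kruskal: consider edges lightest-first.
C E (1): add — endpoints in different components.
B E (4): add — endpoints in different components.
B F (4): add — endpoints in different components.
D E (6): add — endpoints in different components.
A D (7): add — endpoints in different components.
The 5th edge added is A D.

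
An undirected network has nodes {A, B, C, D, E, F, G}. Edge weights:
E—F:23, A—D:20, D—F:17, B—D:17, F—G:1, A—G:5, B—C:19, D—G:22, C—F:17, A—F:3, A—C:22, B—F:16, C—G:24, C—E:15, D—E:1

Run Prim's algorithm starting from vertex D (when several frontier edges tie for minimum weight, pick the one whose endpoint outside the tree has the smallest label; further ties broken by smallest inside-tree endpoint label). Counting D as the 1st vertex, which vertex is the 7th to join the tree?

A

Prim's algorithm from D:
Step 1: cheapest edge leaving the tree is D—E (1); add E.
Step 2: cheapest edge leaving the tree is C—E (15); add C.
Step 3: cheapest edge leaving the tree is B—D (17); add B.
Step 4: cheapest edge leaving the tree is B—F (16); add F.
Step 5: cheapest edge leaving the tree is F—G (1); add G.
Step 6: cheapest edge leaving the tree is A—F (3); add A.
Vertex order: D, E, C, B, F, G, A. The 7th vertex is A.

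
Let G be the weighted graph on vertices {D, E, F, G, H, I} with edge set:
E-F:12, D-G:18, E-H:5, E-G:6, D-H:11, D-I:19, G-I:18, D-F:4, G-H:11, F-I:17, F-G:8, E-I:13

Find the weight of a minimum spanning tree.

Prim, starting at E.
Step 1: frontier [E-H 5, E-G 6, E-F 12, E-I 13] → take E-H (5); add H.
Step 2: frontier [E-G 6, E-F 12, E-I 13, D-H 11, G-H 11] → take E-G (6); add G.
Step 3: frontier [E-F 12, E-I 13, F-G 8, D-G 18, G-I 18, D-H 11] → take F-G (8); add F.
Step 4: frontier [E-I 13, D-F 4, F-I 17, D-G 18, G-I 18, D-H 11] → take D-F (4); add D.
Step 5: frontier [D-I 19, E-I 13, F-I 17, G-I 18] → take E-I (13); add I.
MST edges: E-H, E-G, F-G, D-F, E-I; total weight 5+6+8+4+13 = 36.

36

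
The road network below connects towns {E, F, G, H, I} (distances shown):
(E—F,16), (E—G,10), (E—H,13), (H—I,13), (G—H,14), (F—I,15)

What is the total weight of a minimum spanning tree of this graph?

51

Prim's algorithm from G:
Step 1: frontier [E—G 10, G—H 14] → take E—G (10); add E.
Step 2: frontier [E—H 13, E—F 16, G—H 14] → take E—H (13); add H.
Step 3: frontier [E—F 16, H—I 13] → take H—I (13); add I.
Step 4: frontier [E—F 16, F—I 15] → take F—I (15); add F.
MST edges: E—G, E—H, H—I, F—I; total weight 10+13+13+15 = 51.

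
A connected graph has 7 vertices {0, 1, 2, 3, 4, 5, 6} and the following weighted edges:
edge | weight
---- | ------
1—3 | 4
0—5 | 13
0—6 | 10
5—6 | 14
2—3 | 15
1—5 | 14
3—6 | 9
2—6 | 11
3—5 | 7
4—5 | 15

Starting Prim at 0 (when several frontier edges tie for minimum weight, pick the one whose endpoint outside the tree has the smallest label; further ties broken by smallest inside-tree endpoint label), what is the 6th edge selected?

4-5

Prim's algorithm from 0:
Step 1: frontier [0—6 10, 0—5 13] → take 0—6 (10); add 6.
Step 2: frontier [0—5 13, 3—6 9, 2—6 11, 5—6 14] → take 3—6 (9); add 3.
Step 3: frontier [0—5 13, 1—3 4, 3—5 7, 2—3 15, 2—6 11, 5—6 14] → take 1—3 (4); add 1.
Step 4: frontier [0—5 13, 1—5 14, 3—5 7, 2—3 15, 2—6 11, 5—6 14] → take 3—5 (7); add 5.
Step 5: frontier [2—3 15, 4—5 15, 2—6 11] → take 2—6 (11); add 2.
Step 6: frontier [4—5 15] → take 4—5 (15); add 4.
The 6th edge added is 4—5.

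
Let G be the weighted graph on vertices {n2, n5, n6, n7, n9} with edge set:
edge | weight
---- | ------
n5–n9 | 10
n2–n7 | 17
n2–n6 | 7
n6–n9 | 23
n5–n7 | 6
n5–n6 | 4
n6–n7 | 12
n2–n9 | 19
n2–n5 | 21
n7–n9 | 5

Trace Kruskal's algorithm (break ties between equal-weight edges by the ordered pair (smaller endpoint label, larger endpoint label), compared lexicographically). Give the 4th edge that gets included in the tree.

n2-n6

Kruskal's algorithm — process edges by increasing weight (ties by edge label):
n5–n6 (4): add — endpoints in different components.
n7–n9 (5): add — endpoints in different components.
n5–n7 (6): add — endpoints in different components.
n2–n6 (7): add — endpoints in different components.
The 4th edge added is n2–n6.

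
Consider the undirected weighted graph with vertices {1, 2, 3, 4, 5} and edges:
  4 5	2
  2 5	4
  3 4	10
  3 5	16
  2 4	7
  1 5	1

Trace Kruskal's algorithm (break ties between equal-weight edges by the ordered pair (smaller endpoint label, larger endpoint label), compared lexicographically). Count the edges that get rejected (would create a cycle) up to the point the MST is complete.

Kruskal's algorithm — process edges by increasing weight (ties by edge label):
1 5 (1): add. Components now {1,5} {2} {3} {4}
4 5 (2): add. Components now {1,4,5} {2} {3}
2 5 (4): add. Components now {1,2,4,5} {3}
2 4 (7): skip — 2 and 4 already connected.
3 4 (10): add. Components now {1,2,3,4,5}
Edges rejected before the tree was complete: 1.

1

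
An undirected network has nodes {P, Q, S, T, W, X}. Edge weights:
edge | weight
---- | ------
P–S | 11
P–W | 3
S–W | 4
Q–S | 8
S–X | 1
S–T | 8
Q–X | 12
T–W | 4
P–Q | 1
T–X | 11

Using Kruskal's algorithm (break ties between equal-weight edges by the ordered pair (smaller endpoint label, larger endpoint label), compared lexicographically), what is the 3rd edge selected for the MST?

P-W

Sort edges by weight, then run Kruskal:
P–Q (1): add. Components now {T} {P,Q} {S} {W} {X}
S–X (1): add. Components now {T} {P,Q} {S,X} {W}
P–W (3): add. Components now {T} {P,Q,W} {S,X}
S–W (4): add. Components now {T} {P,Q,S,W,X}
T–W (4): add. Components now {P,Q,S,T,W,X}
The 3rd edge added is P–W.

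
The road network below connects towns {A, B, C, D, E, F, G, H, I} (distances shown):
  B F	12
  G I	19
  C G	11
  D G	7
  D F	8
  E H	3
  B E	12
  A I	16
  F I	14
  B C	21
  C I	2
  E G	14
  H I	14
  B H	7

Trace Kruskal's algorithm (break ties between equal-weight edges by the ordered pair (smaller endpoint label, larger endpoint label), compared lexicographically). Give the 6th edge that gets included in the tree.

Kruskal: consider edges lightest-first.
C I (2): add — endpoints in different components.
E H (3): add — endpoints in different components.
B H (7): add — endpoints in different components.
D G (7): add — endpoints in different components.
D F (8): add — endpoints in different components.
C G (11): add — endpoints in different components.
B E (12): skip — B and E already connected.
B F (12): add — endpoints in different components.
E G (14): skip — E and G already connected.
F I (14): skip — F and I already connected.
H I (14): skip — H and I already connected.
A I (16): add — endpoints in different components.
The 6th edge added is C G.

C-G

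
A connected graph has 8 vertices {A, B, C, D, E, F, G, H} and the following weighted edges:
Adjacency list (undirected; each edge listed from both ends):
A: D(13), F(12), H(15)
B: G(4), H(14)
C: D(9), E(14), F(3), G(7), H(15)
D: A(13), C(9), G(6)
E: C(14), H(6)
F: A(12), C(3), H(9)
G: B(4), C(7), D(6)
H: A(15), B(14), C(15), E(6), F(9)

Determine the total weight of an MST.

Grow the tree from B using Prim:
Step 1: frontier [B G 4, B H 14] → take B G (4); add G.
Step 2: frontier [B H 14, D G 6, C G 7] → take D G (6); add D.
Step 3: frontier [B H 14, C D 9, A D 13, C G 7] → take C G (7); add C.
Step 4: frontier [B H 14, C F 3, C E 14, C H 15, A D 13] → take C F (3); add F.
Step 5: frontier [B H 14, C E 14, C H 15, A D 13, F H 9, A F 12] → take F H (9); add H.
Step 6: frontier [C E 14, A D 13, A F 12, E H 6, A H 15] → take E H (6); add E.
Step 7: frontier [A D 13, A F 12, A H 15] → take A F (12); add A.
MST edges: B G, D G, C G, C F, F H, E H, A F; total weight 4+6+7+3+9+6+12 = 47.

47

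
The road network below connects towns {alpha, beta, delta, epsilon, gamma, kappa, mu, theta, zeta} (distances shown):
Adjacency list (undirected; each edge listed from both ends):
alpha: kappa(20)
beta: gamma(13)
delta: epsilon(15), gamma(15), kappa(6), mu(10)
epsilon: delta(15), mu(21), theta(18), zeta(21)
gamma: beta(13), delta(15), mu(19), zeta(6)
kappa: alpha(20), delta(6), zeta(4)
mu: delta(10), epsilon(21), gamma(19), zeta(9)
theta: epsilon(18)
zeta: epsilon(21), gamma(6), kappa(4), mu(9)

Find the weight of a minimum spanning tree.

Grow the tree from epsilon using Prim:
Step 1: frontier [delta—epsilon 15, epsilon—theta 18, epsilon—mu 21, epsilon—zeta 21] → take delta—epsilon (15); add delta.
Step 2: frontier [delta—kappa 6, delta—mu 10, delta—gamma 15, epsilon—theta 18, epsilon—mu 21, epsilon—zeta 21] → take delta—kappa (6); add kappa.
Step 3: frontier [delta—mu 10, delta—gamma 15, epsilon—theta 18, epsilon—mu 21, epsilon—zeta 21, kappa—zeta 4, alpha—kappa 20] → take kappa—zeta (4); add zeta.
Step 4: frontier [delta—mu 10, delta—gamma 15, epsilon—theta 18, epsilon—mu 21, alpha—kappa 20, gamma—zeta 6, mu—zeta 9] → take gamma—zeta (6); add gamma.
Step 5: frontier [delta—mu 10, epsilon—theta 18, epsilon—mu 21, beta—gamma 13, gamma—mu 19, alpha—kappa 20, mu—zeta 9] → take mu—zeta (9); add mu.
Step 6: frontier [epsilon—theta 18, beta—gamma 13, alpha—kappa 20] → take beta—gamma (13); add beta.
Step 7: frontier [epsilon—theta 18, alpha—kappa 20] → take epsilon—theta (18); add theta.
Step 8: frontier [alpha—kappa 20] → take alpha—kappa (20); add alpha.
MST edges: delta—epsilon, delta—kappa, kappa—zeta, gamma—zeta, mu—zeta, beta—gamma, epsilon—theta, alpha—kappa; total weight 15+6+4+6+9+13+18+20 = 91.

91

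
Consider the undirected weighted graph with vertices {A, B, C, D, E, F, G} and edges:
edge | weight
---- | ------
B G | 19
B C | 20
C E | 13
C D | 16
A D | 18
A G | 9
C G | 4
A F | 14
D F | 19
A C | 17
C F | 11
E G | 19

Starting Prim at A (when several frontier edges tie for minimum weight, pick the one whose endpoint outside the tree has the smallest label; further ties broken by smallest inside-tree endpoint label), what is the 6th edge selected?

Prim, starting at A.
Step 1: cheapest edge leaving the tree is A G (9); add G.
Step 2: cheapest edge leaving the tree is C G (4); add C.
Step 3: cheapest edge leaving the tree is C F (11); add F.
Step 4: cheapest edge leaving the tree is C E (13); add E.
Step 5: cheapest edge leaving the tree is C D (16); add D.
Step 6: cheapest edge leaving the tree is B G (19); add B.
The 6th edge added is B G.

B-G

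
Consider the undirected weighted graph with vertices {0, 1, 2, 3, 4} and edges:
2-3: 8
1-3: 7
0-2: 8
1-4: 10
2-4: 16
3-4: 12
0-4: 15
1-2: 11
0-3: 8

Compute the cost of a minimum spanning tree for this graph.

33

Prim, starting at 1.
Step 1: cheapest edge leaving the tree is 1-3 (7); add 3.
Step 2: cheapest edge leaving the tree is 0-3 (8); add 0.
Step 3: cheapest edge leaving the tree is 0-2 (8); add 2.
Step 4: cheapest edge leaving the tree is 1-4 (10); add 4.
MST edges: 1-3, 0-3, 0-2, 1-4; total weight 7+8+8+10 = 33.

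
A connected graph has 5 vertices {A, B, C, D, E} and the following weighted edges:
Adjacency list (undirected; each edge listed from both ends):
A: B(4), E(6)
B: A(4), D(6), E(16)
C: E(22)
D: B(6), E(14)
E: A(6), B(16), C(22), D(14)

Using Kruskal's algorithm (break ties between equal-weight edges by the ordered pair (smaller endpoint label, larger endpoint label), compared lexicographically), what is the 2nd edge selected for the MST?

Kruskal's algorithm — process edges by increasing weight (ties by edge label):
A—B (4): add — endpoints in different components.
A—E (6): add — endpoints in different components.
B—D (6): add — endpoints in different components.
D—E (14): skip — D and E already connected.
B—E (16): skip — B and E already connected.
C—E (22): add — endpoints in different components.
The 2nd edge added is A—E.

A-E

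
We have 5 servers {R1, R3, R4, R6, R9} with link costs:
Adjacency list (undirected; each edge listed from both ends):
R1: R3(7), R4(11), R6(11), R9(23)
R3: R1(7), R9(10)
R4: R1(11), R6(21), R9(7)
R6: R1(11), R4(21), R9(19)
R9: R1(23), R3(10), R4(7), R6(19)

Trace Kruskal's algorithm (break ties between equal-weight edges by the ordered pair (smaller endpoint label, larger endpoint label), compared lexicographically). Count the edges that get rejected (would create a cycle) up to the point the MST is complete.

1

Kruskal: consider edges lightest-first.
R1-R3 (7): add. Components now {R9} {R4} {R1,R3} {R6}
R4-R9 (7): add. Components now {R4,R9} {R1,R3} {R6}
R3-R9 (10): add. Components now {R1,R3,R4,R9} {R6}
R1-R4 (11): skip — R4 and R1 already connected.
R1-R6 (11): add. Components now {R1,R3,R4,R6,R9}
Edges rejected before the tree was complete: 1.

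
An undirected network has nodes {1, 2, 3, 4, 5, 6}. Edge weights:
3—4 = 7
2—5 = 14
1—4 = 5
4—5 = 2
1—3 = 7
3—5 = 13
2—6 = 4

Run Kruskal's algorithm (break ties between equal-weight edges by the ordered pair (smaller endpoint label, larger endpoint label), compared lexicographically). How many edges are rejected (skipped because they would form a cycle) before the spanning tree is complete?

2

Sort edges by weight, then run Kruskal:
4—5 (2): add. Components now {1} {2} {3} {4,5} {6}
2—6 (4): add. Components now {1} {2,6} {3} {4,5}
1—4 (5): add. Components now {1,4,5} {2,6} {3}
1—3 (7): add. Components now {1,3,4,5} {2,6}
3—4 (7): skip — 3 and 4 already connected.
3—5 (13): skip — 3 and 5 already connected.
2—5 (14): add. Components now {1,2,3,4,5,6}
Edges rejected before the tree was complete: 2.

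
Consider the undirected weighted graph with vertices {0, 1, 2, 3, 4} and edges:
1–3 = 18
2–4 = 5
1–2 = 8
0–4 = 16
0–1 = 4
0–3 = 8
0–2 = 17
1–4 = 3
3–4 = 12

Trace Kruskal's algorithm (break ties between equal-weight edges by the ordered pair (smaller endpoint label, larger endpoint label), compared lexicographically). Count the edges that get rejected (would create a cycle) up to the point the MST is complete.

Kruskal's algorithm — process edges by increasing weight (ties by edge label):
1–4 (3): add. Components now {0} {1,4} {2} {3}
0–1 (4): add. Components now {0,1,4} {2} {3}
2–4 (5): add. Components now {0,1,2,4} {3}
0–3 (8): add. Components now {0,1,2,3,4}
Edges rejected before the tree was complete: 0.

0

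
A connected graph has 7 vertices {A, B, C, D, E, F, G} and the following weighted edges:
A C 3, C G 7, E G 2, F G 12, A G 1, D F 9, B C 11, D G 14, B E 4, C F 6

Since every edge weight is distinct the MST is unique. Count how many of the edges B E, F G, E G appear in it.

Kruskal's algorithm — process edges by increasing weight (ties by edge label):
A G (1): add — endpoints in different components.
E G (2): add — endpoints in different components.
A C (3): add — endpoints in different components.
B E (4): add — endpoints in different components.
C F (6): add — endpoints in different components.
C G (7): skip — C and G already connected.
D F (9): add — endpoints in different components.
MST edge set: {A G, E G, A C, B E, C F, D F}.
Of the listed edges, {B E, E G} are in the MST → 2.

2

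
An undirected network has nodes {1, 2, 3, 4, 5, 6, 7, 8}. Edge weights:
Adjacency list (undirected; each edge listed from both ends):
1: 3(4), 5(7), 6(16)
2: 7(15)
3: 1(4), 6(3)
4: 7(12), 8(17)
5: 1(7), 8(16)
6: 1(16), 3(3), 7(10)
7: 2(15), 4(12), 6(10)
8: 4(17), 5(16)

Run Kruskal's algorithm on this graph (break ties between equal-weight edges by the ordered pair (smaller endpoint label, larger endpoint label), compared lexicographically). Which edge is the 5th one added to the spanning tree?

4-7

Sort edges by weight, then run Kruskal:
3 6 (3): add — endpoints in different components.
1 3 (4): add — endpoints in different components.
1 5 (7): add — endpoints in different components.
6 7 (10): add — endpoints in different components.
4 7 (12): add — endpoints in different components.
2 7 (15): add — endpoints in different components.
1 6 (16): skip — 1 and 6 already connected.
5 8 (16): add — endpoints in different components.
The 5th edge added is 4 7.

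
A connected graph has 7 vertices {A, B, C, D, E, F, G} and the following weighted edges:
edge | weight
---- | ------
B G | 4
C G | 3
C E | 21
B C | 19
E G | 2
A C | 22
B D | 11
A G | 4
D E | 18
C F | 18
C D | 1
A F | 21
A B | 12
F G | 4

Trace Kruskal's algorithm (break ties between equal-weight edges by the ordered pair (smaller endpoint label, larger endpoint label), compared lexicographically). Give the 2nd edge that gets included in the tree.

E-G

Kruskal: consider edges lightest-first.
C D (1): add — endpoints in different components.
E G (2): add — endpoints in different components.
C G (3): add — endpoints in different components.
A G (4): add — endpoints in different components.
B G (4): add — endpoints in different components.
F G (4): add — endpoints in different components.
The 2nd edge added is E G.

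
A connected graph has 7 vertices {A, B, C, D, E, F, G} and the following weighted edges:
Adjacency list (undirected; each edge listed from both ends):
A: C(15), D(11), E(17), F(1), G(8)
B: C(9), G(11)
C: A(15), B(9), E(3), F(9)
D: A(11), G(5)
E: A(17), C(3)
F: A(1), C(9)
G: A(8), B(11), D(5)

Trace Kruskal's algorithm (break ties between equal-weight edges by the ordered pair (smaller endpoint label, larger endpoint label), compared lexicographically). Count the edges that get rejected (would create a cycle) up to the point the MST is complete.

Kruskal: consider edges lightest-first.
A—F (1): add — endpoints in different components.
C—E (3): add — endpoints in different components.
D—G (5): add — endpoints in different components.
A—G (8): add — endpoints in different components.
B—C (9): add — endpoints in different components.
C—F (9): add — endpoints in different components.
Edges rejected before the tree was complete: 0.

0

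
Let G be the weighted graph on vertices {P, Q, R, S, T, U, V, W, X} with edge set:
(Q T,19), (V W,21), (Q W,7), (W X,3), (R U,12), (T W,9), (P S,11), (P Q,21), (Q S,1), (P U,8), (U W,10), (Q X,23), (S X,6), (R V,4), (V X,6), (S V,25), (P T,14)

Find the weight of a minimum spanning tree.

Kruskal's algorithm — process edges by increasing weight (ties by edge label):
Q S (1): add — endpoints in different components.
W X (3): add — endpoints in different components.
R V (4): add — endpoints in different components.
S X (6): add — endpoints in different components.
V X (6): add — endpoints in different components.
Q W (7): skip — Q and W already connected.
P U (8): add — endpoints in different components.
T W (9): add — endpoints in different components.
U W (10): add — endpoints in different components.
MST edges: Q S, W X, R V, S X, V X, P U, T W, U W; total weight 1+3+4+6+6+8+9+10 = 47.

47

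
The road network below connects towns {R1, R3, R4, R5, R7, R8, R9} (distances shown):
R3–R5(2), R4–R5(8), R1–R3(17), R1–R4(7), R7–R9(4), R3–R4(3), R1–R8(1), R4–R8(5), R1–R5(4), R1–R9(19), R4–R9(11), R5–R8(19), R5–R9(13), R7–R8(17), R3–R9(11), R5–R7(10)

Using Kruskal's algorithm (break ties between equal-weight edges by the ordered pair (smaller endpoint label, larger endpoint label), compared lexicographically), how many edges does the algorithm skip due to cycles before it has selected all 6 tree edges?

Kruskal's algorithm — process edges by increasing weight (ties by edge label):
R1–R8 (1): add. Components now {R1,R8} {R3} {R4} {R9} {R7} {R5}
R3–R5 (2): add. Components now {R1,R8} {R3,R5} {R4} {R9} {R7}
R3–R4 (3): add. Components now {R1,R8} {R3,R4,R5} {R9} {R7}
R1–R5 (4): add. Components now {R1,R3,R4,R5,R8} {R9} {R7}
R7–R9 (4): add. Components now {R1,R3,R4,R5,R8} {R7,R9}
R4–R8 (5): skip — R8 and R4 already connected.
R1–R4 (7): skip — R4 and R1 already connected.
R4–R5 (8): skip — R4 and R5 already connected.
R5–R7 (10): add. Components now {R1,R3,R4,R5,R7,R8,R9}
Edges rejected before the tree was complete: 3.

3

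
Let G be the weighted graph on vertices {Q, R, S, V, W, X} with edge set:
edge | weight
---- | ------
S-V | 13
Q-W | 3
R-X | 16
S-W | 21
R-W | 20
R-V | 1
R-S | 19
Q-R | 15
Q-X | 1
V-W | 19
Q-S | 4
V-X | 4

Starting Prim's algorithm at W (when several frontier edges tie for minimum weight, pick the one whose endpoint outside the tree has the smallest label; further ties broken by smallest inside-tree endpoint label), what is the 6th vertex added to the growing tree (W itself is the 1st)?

Prim's algorithm from W:
Step 1: cheapest edge leaving the tree is Q-W (3); add Q.
Step 2: cheapest edge leaving the tree is Q-X (1); add X.
Step 3: cheapest edge leaving the tree is Q-S (4); add S.
Step 4: cheapest edge leaving the tree is V-X (4); add V.
Step 5: cheapest edge leaving the tree is R-V (1); add R.
Vertex order: W, Q, X, S, V, R. The 6th vertex is R.

R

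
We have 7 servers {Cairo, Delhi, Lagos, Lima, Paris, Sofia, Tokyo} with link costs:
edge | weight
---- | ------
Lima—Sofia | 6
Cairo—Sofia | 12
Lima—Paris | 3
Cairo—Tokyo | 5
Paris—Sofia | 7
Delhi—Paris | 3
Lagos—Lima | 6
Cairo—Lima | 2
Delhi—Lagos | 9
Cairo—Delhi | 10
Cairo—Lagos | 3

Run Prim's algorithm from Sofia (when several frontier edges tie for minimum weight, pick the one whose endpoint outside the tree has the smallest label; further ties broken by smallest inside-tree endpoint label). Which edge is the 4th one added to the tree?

Lima-Paris

Prim's algorithm from Sofia:
Step 1: frontier [Lima—Sofia 6, Paris—Sofia 7, Cairo—Sofia 12] → take Lima—Sofia (6); add Lima.
Step 2: frontier [Cairo—Lima 2, Lima—Paris 3, Lagos—Lima 6, Paris—Sofia 7, Cairo—Sofia 12] → take Cairo—Lima (2); add Cairo.
Step 3: frontier [Cairo—Lagos 3, Cairo—Tokyo 5, Cairo—Delhi 10, Lima—Paris 3, Lagos—Lima 6, Paris—Sofia 7] → take Cairo—Lagos (3); add Lagos.
Step 4: frontier [Cairo—Tokyo 5, Cairo—Delhi 10, Delhi—Lagos 9, Lima—Paris 3, Paris—Sofia 7] → take Lima—Paris (3); add Paris.
Step 5: frontier [Cairo—Tokyo 5, Cairo—Delhi 10, Delhi—Lagos 9, Delhi—Paris 3] → take Delhi—Paris (3); add Delhi.
Step 6: frontier [Cairo—Tokyo 5] → take Cairo—Tokyo (5); add Tokyo.
The 4th edge added is Lima—Paris.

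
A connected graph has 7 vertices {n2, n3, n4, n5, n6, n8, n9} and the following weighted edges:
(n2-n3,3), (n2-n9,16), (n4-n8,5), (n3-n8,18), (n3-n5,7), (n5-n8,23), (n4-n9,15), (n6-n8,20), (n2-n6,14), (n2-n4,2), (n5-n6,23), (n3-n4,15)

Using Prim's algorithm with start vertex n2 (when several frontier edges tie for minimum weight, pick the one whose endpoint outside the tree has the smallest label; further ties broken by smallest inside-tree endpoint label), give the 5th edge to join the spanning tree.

Prim's algorithm from n2:
Step 1: frontier [n2-n4 2, n2-n3 3, n2-n6 14, n2-n9 16] → take n2-n4 (2); add n4.
Step 2: frontier [n2-n3 3, n2-n6 14, n2-n9 16, n4-n8 5, n3-n4 15, n4-n9 15] → take n2-n3 (3); add n3.
Step 3: frontier [n2-n6 14, n2-n9 16, n3-n5 7, n3-n8 18, n4-n8 5, n4-n9 15] → take n4-n8 (5); add n8.
Step 4: frontier [n2-n6 14, n2-n9 16, n3-n5 7, n4-n9 15, n6-n8 20, n5-n8 23] → take n3-n5 (7); add n5.
Step 5: frontier [n2-n6 14, n2-n9 16, n4-n9 15, n5-n6 23, n6-n8 20] → take n2-n6 (14); add n6.
Step 6: frontier [n2-n9 16, n4-n9 15] → take n4-n9 (15); add n9.
The 5th edge added is n2-n6.

n2-n6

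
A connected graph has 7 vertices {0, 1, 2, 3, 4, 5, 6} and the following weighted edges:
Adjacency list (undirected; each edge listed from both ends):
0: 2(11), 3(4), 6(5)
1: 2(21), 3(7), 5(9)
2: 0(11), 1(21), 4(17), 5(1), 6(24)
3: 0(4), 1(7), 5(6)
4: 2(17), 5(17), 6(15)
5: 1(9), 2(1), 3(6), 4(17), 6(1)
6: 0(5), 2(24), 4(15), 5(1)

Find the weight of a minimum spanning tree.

33

Sort edges by weight, then run Kruskal:
2–5 (1): add — endpoints in different components.
5–6 (1): add — endpoints in different components.
0–3 (4): add — endpoints in different components.
0–6 (5): add — endpoints in different components.
3–5 (6): skip — 3 and 5 already connected.
1–3 (7): add — endpoints in different components.
1–5 (9): skip — 1 and 5 already connected.
0–2 (11): skip — 0 and 2 already connected.
4–6 (15): add — endpoints in different components.
MST edges: 2–5, 5–6, 0–3, 0–6, 1–3, 4–6; total weight 1+1+4+5+7+15 = 33.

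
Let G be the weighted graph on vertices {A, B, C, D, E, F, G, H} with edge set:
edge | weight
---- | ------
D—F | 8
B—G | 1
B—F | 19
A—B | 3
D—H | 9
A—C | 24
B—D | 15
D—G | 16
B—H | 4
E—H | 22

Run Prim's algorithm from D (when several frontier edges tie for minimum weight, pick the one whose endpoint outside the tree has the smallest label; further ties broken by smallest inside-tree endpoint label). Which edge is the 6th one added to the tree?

Prim's algorithm from D:
Step 1: cheapest edge leaving the tree is D—F (8); add F.
Step 2: cheapest edge leaving the tree is D—H (9); add H.
Step 3: cheapest edge leaving the tree is B—H (4); add B.
Step 4: cheapest edge leaving the tree is B—G (1); add G.
Step 5: cheapest edge leaving the tree is A—B (3); add A.
Step 6: cheapest edge leaving the tree is E—H (22); add E.
Step 7: cheapest edge leaving the tree is A—C (24); add C.
The 6th edge added is E—H.

E-H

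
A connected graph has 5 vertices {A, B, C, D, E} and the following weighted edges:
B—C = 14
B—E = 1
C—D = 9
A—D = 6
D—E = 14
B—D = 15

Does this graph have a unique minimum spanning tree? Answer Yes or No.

No

Sort edges by weight, then run Kruskal:
B—E (1): add. Components now {A} {B,E} {C} {D}
A—D (6): add. Components now {A,D} {B,E} {C}
C—D (9): add. Components now {A,C,D} {B,E}
B—C (14): add. Components now {A,B,C,D,E}
Non-tree edge D—E has weight 14, equal to the heaviest edge on its tree cycle — swapping gives another MST of the same weight. Not unique.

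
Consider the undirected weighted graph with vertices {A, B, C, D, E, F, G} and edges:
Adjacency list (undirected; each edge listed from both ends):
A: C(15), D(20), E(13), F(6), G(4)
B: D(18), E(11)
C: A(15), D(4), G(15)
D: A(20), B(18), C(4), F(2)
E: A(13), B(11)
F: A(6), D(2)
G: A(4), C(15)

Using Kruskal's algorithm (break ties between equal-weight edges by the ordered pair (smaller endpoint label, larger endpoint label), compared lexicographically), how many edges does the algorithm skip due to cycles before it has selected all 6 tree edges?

Kruskal: consider edges lightest-first.
D F (2): add. Components now {A} {B} {C} {D,F} {E} {G}
A G (4): add. Components now {A,G} {B} {C} {D,F} {E}
C D (4): add. Components now {A,G} {B} {C,D,F} {E}
A F (6): add. Components now {A,C,D,F,G} {B} {E}
B E (11): add. Components now {A,C,D,F,G} {B,E}
A E (13): add. Components now {A,B,C,D,E,F,G}
Edges rejected before the tree was complete: 0.

0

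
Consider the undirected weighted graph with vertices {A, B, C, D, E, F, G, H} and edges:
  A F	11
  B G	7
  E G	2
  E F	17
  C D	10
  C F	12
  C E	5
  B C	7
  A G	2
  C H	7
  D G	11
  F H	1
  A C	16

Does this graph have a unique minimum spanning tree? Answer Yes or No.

Sort edges by weight, then run Kruskal:
F H (1): add — endpoints in different components.
A G (2): add — endpoints in different components.
E G (2): add — endpoints in different components.
C E (5): add — endpoints in different components.
B C (7): add — endpoints in different components.
B G (7): skip — B and G already connected.
C H (7): add — endpoints in different components.
C D (10): add — endpoints in different components.
Non-tree edge B G has weight 7, equal to the heaviest edge on its tree cycle — swapping gives another MST of the same weight. Not unique.

No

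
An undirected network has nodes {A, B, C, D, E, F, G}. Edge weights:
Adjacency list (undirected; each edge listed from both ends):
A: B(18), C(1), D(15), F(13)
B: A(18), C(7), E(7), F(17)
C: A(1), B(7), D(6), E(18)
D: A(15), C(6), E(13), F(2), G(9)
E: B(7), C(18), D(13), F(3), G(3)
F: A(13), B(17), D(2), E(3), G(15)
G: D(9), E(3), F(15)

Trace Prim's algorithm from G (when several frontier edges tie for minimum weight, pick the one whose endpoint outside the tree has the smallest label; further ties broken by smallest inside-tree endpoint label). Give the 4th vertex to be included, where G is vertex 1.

D

Prim's algorithm from G:
Step 1: cheapest edge leaving the tree is E G (3); add E.
Step 2: cheapest edge leaving the tree is E F (3); add F.
Step 3: cheapest edge leaving the tree is D F (2); add D.
Step 4: cheapest edge leaving the tree is C D (6); add C.
Step 5: cheapest edge leaving the tree is A C (1); add A.
Step 6: cheapest edge leaving the tree is B C (7); add B.
Vertex order: G, E, F, D, C, A, B. The 4th vertex is D.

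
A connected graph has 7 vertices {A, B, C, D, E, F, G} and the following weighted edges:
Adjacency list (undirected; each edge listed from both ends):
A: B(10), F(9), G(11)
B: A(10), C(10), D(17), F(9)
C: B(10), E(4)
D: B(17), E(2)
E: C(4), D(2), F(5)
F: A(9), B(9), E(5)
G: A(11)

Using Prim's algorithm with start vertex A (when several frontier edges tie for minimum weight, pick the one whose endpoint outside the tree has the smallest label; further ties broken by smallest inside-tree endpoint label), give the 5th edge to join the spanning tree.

Prim, starting at A.
Step 1: cheapest edge leaving the tree is A–F (9); add F.
Step 2: cheapest edge leaving the tree is E–F (5); add E.
Step 3: cheapest edge leaving the tree is D–E (2); add D.
Step 4: cheapest edge leaving the tree is C–E (4); add C.
Step 5: cheapest edge leaving the tree is B–F (9); add B.
Step 6: cheapest edge leaving the tree is A–G (11); add G.
The 5th edge added is B–F.

B-F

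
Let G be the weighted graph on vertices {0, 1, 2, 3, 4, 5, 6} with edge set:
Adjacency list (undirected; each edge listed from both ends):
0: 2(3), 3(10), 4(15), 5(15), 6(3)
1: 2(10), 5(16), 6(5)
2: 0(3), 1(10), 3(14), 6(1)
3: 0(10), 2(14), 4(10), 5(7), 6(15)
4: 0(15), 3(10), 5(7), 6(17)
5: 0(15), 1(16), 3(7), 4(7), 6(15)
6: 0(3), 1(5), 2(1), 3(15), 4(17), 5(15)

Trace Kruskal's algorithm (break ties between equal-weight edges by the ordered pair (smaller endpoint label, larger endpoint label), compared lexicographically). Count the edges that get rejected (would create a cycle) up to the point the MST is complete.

1

Kruskal's algorithm — process edges by increasing weight (ties by edge label):
2—6 (1): add. Components now {0} {1} {2,6} {3} {4} {5}
0—2 (3): add. Components now {0,2,6} {1} {3} {4} {5}
0—6 (3): skip — 0 and 6 already connected.
1—6 (5): add. Components now {0,1,2,6} {3} {4} {5}
3—5 (7): add. Components now {0,1,2,6} {3,5} {4}
4—5 (7): add. Components now {0,1,2,6} {3,4,5}
0—3 (10): add. Components now {0,1,2,3,4,5,6}
Edges rejected before the tree was complete: 1.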